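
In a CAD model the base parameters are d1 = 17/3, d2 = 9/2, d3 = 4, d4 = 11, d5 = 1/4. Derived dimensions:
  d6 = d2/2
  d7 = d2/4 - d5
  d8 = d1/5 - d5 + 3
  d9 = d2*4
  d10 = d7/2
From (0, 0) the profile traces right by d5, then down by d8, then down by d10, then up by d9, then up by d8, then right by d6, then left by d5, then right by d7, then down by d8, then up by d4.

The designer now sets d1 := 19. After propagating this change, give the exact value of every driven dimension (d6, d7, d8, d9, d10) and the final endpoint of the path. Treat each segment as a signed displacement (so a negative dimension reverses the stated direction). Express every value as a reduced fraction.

d6 = 9/4
d7 = 7/8
d8 = 131/20
d9 = 18
d10 = 7/16
endpoint = (25/8, 1761/80)

Apply edit: d1 := 19
  d6 = d2/2 = 9/4
  d7 = d2/4 - d5 = 7/8
  d8 = d1/5 - d5 + 3 = 131/20
  d9 = d2*4 = 18
  d10 = d7/2 = 7/16
Walk from origin (0, 0):
  seg 1: right by d5 = 1/4 → (1/4, 0)
  seg 2: down by d8 = 131/20 → (1/4, -131/20)
  seg 3: down by d10 = 7/16 → (1/4, -559/80)
  seg 4: up by d9 = 18 → (1/4, 881/80)
  seg 5: up by d8 = 131/20 → (1/4, 281/16)
  seg 6: right by d6 = 9/4 → (5/2, 281/16)
  seg 7: left by d5 = 1/4 → (9/4, 281/16)
  seg 8: right by d7 = 7/8 → (25/8, 281/16)
  seg 9: down by d8 = 131/20 → (25/8, 881/80)
  seg 10: up by d4 = 11 → (25/8, 1761/80)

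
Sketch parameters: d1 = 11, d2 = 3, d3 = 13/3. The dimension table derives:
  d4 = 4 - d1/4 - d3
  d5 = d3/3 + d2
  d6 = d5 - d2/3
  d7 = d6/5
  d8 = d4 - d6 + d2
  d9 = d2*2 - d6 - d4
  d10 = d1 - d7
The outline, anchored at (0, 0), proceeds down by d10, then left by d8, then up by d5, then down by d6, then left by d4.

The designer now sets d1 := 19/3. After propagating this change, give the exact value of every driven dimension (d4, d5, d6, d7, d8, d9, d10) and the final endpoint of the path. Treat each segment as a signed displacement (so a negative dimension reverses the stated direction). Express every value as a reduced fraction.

d4 = -23/12
d5 = 40/9
d6 = 31/9
d7 = 31/45
d8 = -85/36
d9 = 161/36
d10 = 254/45
endpoint = (77/18, -209/45)

Apply edit: d1 := 19/3
  d4 = 4 - d1/4 - d3 = -23/12
  d5 = d3/3 + d2 = 40/9
  d6 = d5 - d2/3 = 31/9
  d7 = d6/5 = 31/45
  d8 = d4 - d6 + d2 = -85/36
  d9 = d2*2 - d6 - d4 = 161/36
  d10 = d1 - d7 = 254/45
Walk from origin (0, 0):
  seg 1: down by d10 = 254/45 → (0, -254/45)
  seg 2: left by d8 = -85/36 → (85/36, -254/45)
  seg 3: up by d5 = 40/9 → (85/36, -6/5)
  seg 4: down by d6 = 31/9 → (85/36, -209/45)
  seg 5: left by d4 = -23/12 → (77/18, -209/45)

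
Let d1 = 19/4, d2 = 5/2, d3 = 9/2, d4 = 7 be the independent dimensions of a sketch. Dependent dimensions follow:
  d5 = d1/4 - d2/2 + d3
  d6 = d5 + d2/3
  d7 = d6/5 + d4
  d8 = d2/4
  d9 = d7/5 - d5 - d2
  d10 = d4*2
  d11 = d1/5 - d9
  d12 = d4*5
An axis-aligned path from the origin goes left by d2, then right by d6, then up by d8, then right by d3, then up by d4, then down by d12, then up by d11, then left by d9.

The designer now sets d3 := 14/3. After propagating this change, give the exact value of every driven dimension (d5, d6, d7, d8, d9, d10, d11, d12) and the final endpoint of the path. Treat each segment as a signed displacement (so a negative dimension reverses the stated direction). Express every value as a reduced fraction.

Apply edit: d3 := 14/3
  d5 = d1/4 - d2/2 + d3 = 221/48
  d6 = d5 + d2/3 = 87/16
  d7 = d6/5 + d4 = 647/80
  d8 = d2/4 = 5/8
  d9 = d7/5 - d5 - d2 = -823/150
  d10 = d4*2 = 14
  d11 = d1/5 - d9 = 1931/300
  d12 = d4*5 = 35
Walk from origin (0, 0):
  seg 1: left by d2 = 5/2 → (-5/2, 0)
  seg 2: right by d6 = 87/16 → (47/16, 0)
  seg 3: up by d8 = 5/8 → (47/16, 5/8)
  seg 4: right by d3 = 14/3 → (365/48, 5/8)
  seg 5: up by d4 = 7 → (365/48, 61/8)
  seg 6: down by d12 = 35 → (365/48, -219/8)
  seg 7: up by d11 = 1931/300 → (365/48, -12563/600)
  seg 8: left by d9 = -823/150 → (15709/1200, -12563/600)

d5 = 221/48
d6 = 87/16
d7 = 647/80
d8 = 5/8
d9 = -823/150
d10 = 14
d11 = 1931/300
d12 = 35
endpoint = (15709/1200, -12563/600)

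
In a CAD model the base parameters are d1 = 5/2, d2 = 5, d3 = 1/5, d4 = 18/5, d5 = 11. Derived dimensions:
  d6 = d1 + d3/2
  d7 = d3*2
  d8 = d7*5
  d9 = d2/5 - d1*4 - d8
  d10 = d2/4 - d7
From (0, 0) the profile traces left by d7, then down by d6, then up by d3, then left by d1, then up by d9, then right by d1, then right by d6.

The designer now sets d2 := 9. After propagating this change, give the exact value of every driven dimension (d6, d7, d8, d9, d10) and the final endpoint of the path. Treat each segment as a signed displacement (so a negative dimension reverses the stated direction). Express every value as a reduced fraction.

Apply edit: d2 := 9
  d6 = d1 + d3/2 = 13/5
  d7 = d3*2 = 2/5
  d8 = d7*5 = 2
  d9 = d2/5 - d1*4 - d8 = -51/5
  d10 = d2/4 - d7 = 37/20
Walk from origin (0, 0):
  seg 1: left by d7 = 2/5 → (-2/5, 0)
  seg 2: down by d6 = 13/5 → (-2/5, -13/5)
  seg 3: up by d3 = 1/5 → (-2/5, -12/5)
  seg 4: left by d1 = 5/2 → (-29/10, -12/5)
  seg 5: up by d9 = -51/5 → (-29/10, -63/5)
  seg 6: right by d1 = 5/2 → (-2/5, -63/5)
  seg 7: right by d6 = 13/5 → (11/5, -63/5)

d6 = 13/5
d7 = 2/5
d8 = 2
d9 = -51/5
d10 = 37/20
endpoint = (11/5, -63/5)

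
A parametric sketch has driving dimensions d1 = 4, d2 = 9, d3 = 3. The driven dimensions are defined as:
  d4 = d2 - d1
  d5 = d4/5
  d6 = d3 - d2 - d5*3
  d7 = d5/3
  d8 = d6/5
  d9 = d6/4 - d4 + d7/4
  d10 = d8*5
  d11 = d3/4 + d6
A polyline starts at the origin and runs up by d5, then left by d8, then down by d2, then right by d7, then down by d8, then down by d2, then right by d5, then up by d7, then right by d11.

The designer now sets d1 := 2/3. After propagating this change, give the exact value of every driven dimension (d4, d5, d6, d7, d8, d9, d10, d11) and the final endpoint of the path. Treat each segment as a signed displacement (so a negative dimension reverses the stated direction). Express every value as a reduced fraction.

Apply edit: d1 := 2/3
  d4 = d2 - d1 = 25/3
  d5 = d4/5 = 5/3
  d6 = d3 - d2 - d5*3 = -11
  d7 = d5/3 = 5/9
  d8 = d6/5 = -11/5
  d9 = d6/4 - d4 + d7/4 = -197/18
  d10 = d8*5 = -11
  d11 = d3/4 + d6 = -41/4
Walk from origin (0, 0):
  seg 1: up by d5 = 5/3 → (0, 5/3)
  seg 2: left by d8 = -11/5 → (11/5, 5/3)
  seg 3: down by d2 = 9 → (11/5, -22/3)
  seg 4: right by d7 = 5/9 → (124/45, -22/3)
  seg 5: down by d8 = -11/5 → (124/45, -77/15)
  seg 6: down by d2 = 9 → (124/45, -212/15)
  seg 7: right by d5 = 5/3 → (199/45, -212/15)
  seg 8: up by d7 = 5/9 → (199/45, -611/45)
  seg 9: right by d11 = -41/4 → (-1049/180, -611/45)

d4 = 25/3
d5 = 5/3
d6 = -11
d7 = 5/9
d8 = -11/5
d9 = -197/18
d10 = -11
d11 = -41/4
endpoint = (-1049/180, -611/45)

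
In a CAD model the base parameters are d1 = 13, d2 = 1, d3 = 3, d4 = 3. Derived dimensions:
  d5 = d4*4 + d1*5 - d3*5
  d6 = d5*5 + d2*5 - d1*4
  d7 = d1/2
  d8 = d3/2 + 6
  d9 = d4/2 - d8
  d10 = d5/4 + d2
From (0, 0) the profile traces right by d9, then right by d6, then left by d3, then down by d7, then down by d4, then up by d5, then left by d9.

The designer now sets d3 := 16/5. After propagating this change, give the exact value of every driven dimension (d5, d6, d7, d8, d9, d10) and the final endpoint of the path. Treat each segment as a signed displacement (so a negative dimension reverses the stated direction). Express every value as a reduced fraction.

d5 = 61
d6 = 258
d7 = 13/2
d8 = 38/5
d9 = -61/10
d10 = 65/4
endpoint = (1274/5, 103/2)

Apply edit: d3 := 16/5
  d5 = d4*4 + d1*5 - d3*5 = 61
  d6 = d5*5 + d2*5 - d1*4 = 258
  d7 = d1/2 = 13/2
  d8 = d3/2 + 6 = 38/5
  d9 = d4/2 - d8 = -61/10
  d10 = d5/4 + d2 = 65/4
Walk from origin (0, 0):
  seg 1: right by d9 = -61/10 → (-61/10, 0)
  seg 2: right by d6 = 258 → (2519/10, 0)
  seg 3: left by d3 = 16/5 → (2487/10, 0)
  seg 4: down by d7 = 13/2 → (2487/10, -13/2)
  seg 5: down by d4 = 3 → (2487/10, -19/2)
  seg 6: up by d5 = 61 → (2487/10, 103/2)
  seg 7: left by d9 = -61/10 → (1274/5, 103/2)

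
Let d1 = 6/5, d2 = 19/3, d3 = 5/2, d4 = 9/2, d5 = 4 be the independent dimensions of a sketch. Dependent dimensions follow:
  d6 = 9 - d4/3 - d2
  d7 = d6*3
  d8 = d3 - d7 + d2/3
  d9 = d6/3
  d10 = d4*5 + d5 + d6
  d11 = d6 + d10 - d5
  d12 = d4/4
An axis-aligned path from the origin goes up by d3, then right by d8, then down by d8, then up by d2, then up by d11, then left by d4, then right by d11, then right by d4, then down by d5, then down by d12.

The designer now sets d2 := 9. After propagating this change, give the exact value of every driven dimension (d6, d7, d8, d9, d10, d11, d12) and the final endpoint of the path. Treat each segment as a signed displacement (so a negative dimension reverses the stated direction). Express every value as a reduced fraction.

Apply edit: d2 := 9
  d6 = 9 - d4/3 - d2 = -3/2
  d7 = d6*3 = -9/2
  d8 = d3 - d7 + d2/3 = 10
  d9 = d6/3 = -1/2
  d10 = d4*5 + d5 + d6 = 25
  d11 = d6 + d10 - d5 = 39/2
  d12 = d4/4 = 9/8
Walk from origin (0, 0):
  seg 1: up by d3 = 5/2 → (0, 5/2)
  seg 2: right by d8 = 10 → (10, 5/2)
  seg 3: down by d8 = 10 → (10, -15/2)
  seg 4: up by d2 = 9 → (10, 3/2)
  seg 5: up by d11 = 39/2 → (10, 21)
  seg 6: left by d4 = 9/2 → (11/2, 21)
  seg 7: right by d11 = 39/2 → (25, 21)
  seg 8: right by d4 = 9/2 → (59/2, 21)
  seg 9: down by d5 = 4 → (59/2, 17)
  seg 10: down by d12 = 9/8 → (59/2, 127/8)

d6 = -3/2
d7 = -9/2
d8 = 10
d9 = -1/2
d10 = 25
d11 = 39/2
d12 = 9/8
endpoint = (59/2, 127/8)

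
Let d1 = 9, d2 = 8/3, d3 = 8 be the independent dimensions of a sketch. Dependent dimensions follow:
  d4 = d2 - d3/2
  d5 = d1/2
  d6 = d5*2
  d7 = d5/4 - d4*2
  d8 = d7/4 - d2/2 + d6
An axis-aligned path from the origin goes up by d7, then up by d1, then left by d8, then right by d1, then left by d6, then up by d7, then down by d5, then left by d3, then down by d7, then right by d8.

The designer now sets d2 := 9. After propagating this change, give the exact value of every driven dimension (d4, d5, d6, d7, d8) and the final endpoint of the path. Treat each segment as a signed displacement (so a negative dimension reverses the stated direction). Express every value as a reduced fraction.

Apply edit: d2 := 9
  d4 = d2 - d3/2 = 5
  d5 = d1/2 = 9/2
  d6 = d5*2 = 9
  d7 = d5/4 - d4*2 = -71/8
  d8 = d7/4 - d2/2 + d6 = 73/32
Walk from origin (0, 0):
  seg 1: up by d7 = -71/8 → (0, -71/8)
  seg 2: up by d1 = 9 → (0, 1/8)
  seg 3: left by d8 = 73/32 → (-73/32, 1/8)
  seg 4: right by d1 = 9 → (215/32, 1/8)
  seg 5: left by d6 = 9 → (-73/32, 1/8)
  seg 6: up by d7 = -71/8 → (-73/32, -35/4)
  seg 7: down by d5 = 9/2 → (-73/32, -53/4)
  seg 8: left by d3 = 8 → (-329/32, -53/4)
  seg 9: down by d7 = -71/8 → (-329/32, -35/8)
  seg 10: right by d8 = 73/32 → (-8, -35/8)

d4 = 5
d5 = 9/2
d6 = 9
d7 = -71/8
d8 = 73/32
endpoint = (-8, -35/8)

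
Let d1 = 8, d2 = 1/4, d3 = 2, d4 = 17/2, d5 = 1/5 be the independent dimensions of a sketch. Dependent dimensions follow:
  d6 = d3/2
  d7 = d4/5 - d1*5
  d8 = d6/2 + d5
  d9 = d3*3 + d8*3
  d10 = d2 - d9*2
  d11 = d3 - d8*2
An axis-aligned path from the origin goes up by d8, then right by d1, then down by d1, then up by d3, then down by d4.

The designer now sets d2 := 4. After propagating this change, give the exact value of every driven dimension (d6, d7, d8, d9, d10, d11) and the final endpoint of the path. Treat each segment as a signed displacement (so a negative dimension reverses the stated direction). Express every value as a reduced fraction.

Apply edit: d2 := 4
  d6 = d3/2 = 1
  d7 = d4/5 - d1*5 = -383/10
  d8 = d6/2 + d5 = 7/10
  d9 = d3*3 + d8*3 = 81/10
  d10 = d2 - d9*2 = -61/5
  d11 = d3 - d8*2 = 3/5
Walk from origin (0, 0):
  seg 1: up by d8 = 7/10 → (0, 7/10)
  seg 2: right by d1 = 8 → (8, 7/10)
  seg 3: down by d1 = 8 → (8, -73/10)
  seg 4: up by d3 = 2 → (8, -53/10)
  seg 5: down by d4 = 17/2 → (8, -69/5)

d6 = 1
d7 = -383/10
d8 = 7/10
d9 = 81/10
d10 = -61/5
d11 = 3/5
endpoint = (8, -69/5)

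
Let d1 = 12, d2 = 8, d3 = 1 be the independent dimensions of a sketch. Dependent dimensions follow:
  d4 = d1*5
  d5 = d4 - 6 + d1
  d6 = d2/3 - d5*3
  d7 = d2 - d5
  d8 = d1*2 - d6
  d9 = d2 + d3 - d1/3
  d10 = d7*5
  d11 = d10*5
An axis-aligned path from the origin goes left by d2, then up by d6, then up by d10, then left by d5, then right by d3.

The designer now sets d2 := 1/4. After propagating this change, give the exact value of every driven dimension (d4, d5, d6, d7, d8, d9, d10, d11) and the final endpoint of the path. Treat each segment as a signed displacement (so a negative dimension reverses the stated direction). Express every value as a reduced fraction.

Apply edit: d2 := 1/4
  d4 = d1*5 = 60
  d5 = d4 - 6 + d1 = 66
  d6 = d2/3 - d5*3 = -2375/12
  d7 = d2 - d5 = -263/4
  d8 = d1*2 - d6 = 2663/12
  d9 = d2 + d3 - d1/3 = -11/4
  d10 = d7*5 = -1315/4
  d11 = d10*5 = -6575/4
Walk from origin (0, 0):
  seg 1: left by d2 = 1/4 → (-1/4, 0)
  seg 2: up by d6 = -2375/12 → (-1/4, -2375/12)
  seg 3: up by d10 = -1315/4 → (-1/4, -1580/3)
  seg 4: left by d5 = 66 → (-265/4, -1580/3)
  seg 5: right by d3 = 1 → (-261/4, -1580/3)

d4 = 60
d5 = 66
d6 = -2375/12
d7 = -263/4
d8 = 2663/12
d9 = -11/4
d10 = -1315/4
d11 = -6575/4
endpoint = (-261/4, -1580/3)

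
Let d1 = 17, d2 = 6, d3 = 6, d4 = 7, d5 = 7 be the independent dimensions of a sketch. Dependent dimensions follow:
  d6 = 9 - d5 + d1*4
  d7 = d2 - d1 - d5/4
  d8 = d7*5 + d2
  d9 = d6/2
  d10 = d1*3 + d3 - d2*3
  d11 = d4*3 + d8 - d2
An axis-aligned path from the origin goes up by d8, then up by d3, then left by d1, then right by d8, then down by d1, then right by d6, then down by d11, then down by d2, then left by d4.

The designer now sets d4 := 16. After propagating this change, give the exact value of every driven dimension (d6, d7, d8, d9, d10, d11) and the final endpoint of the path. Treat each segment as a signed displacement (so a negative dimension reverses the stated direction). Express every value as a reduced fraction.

Apply edit: d4 := 16
  d6 = 9 - d5 + d1*4 = 70
  d7 = d2 - d1 - d5/4 = -51/4
  d8 = d7*5 + d2 = -231/4
  d9 = d6/2 = 35
  d10 = d1*3 + d3 - d2*3 = 39
  d11 = d4*3 + d8 - d2 = -63/4
Walk from origin (0, 0):
  seg 1: up by d8 = -231/4 → (0, -231/4)
  seg 2: up by d3 = 6 → (0, -207/4)
  seg 3: left by d1 = 17 → (-17, -207/4)
  seg 4: right by d8 = -231/4 → (-299/4, -207/4)
  seg 5: down by d1 = 17 → (-299/4, -275/4)
  seg 6: right by d6 = 70 → (-19/4, -275/4)
  seg 7: down by d11 = -63/4 → (-19/4, -53)
  seg 8: down by d2 = 6 → (-19/4, -59)
  seg 9: left by d4 = 16 → (-83/4, -59)

d6 = 70
d7 = -51/4
d8 = -231/4
d9 = 35
d10 = 39
d11 = -63/4
endpoint = (-83/4, -59)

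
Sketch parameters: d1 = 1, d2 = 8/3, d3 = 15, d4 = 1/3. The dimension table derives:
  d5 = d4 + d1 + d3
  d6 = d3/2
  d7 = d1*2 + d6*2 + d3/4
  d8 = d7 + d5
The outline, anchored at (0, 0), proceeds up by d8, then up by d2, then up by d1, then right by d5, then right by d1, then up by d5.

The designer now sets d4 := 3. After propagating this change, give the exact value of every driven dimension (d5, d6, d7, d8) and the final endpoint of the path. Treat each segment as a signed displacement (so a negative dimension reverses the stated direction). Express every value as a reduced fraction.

Apply edit: d4 := 3
  d5 = d4 + d1 + d3 = 19
  d6 = d3/2 = 15/2
  d7 = d1*2 + d6*2 + d3/4 = 83/4
  d8 = d7 + d5 = 159/4
Walk from origin (0, 0):
  seg 1: up by d8 = 159/4 → (0, 159/4)
  seg 2: up by d2 = 8/3 → (0, 509/12)
  seg 3: up by d1 = 1 → (0, 521/12)
  seg 4: right by d5 = 19 → (19, 521/12)
  seg 5: right by d1 = 1 → (20, 521/12)
  seg 6: up by d5 = 19 → (20, 749/12)

d5 = 19
d6 = 15/2
d7 = 83/4
d8 = 159/4
endpoint = (20, 749/12)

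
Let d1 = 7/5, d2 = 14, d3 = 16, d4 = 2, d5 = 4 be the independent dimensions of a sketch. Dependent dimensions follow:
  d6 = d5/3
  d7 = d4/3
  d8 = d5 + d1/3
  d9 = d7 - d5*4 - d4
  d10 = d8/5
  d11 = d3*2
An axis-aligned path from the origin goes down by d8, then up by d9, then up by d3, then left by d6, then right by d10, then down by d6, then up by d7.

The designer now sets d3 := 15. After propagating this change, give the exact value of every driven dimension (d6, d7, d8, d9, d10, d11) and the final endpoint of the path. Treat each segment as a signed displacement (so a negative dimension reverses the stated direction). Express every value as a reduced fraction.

d6 = 4/3
d7 = 2/3
d8 = 67/15
d9 = -52/3
d10 = 67/75
d11 = 30
endpoint = (-11/25, -112/15)

Apply edit: d3 := 15
  d6 = d5/3 = 4/3
  d7 = d4/3 = 2/3
  d8 = d5 + d1/3 = 67/15
  d9 = d7 - d5*4 - d4 = -52/3
  d10 = d8/5 = 67/75
  d11 = d3*2 = 30
Walk from origin (0, 0):
  seg 1: down by d8 = 67/15 → (0, -67/15)
  seg 2: up by d9 = -52/3 → (0, -109/5)
  seg 3: up by d3 = 15 → (0, -34/5)
  seg 4: left by d6 = 4/3 → (-4/3, -34/5)
  seg 5: right by d10 = 67/75 → (-11/25, -34/5)
  seg 6: down by d6 = 4/3 → (-11/25, -122/15)
  seg 7: up by d7 = 2/3 → (-11/25, -112/15)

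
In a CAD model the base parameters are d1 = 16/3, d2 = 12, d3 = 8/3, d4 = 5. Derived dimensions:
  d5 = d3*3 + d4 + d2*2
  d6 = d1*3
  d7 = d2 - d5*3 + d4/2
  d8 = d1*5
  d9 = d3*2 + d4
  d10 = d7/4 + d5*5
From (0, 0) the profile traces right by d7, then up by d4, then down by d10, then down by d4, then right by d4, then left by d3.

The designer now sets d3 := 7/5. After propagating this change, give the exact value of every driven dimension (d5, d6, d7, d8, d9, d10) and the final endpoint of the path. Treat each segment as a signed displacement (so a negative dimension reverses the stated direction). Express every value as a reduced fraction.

Apply edit: d3 := 7/5
  d5 = d3*3 + d4 + d2*2 = 166/5
  d6 = d1*3 = 16
  d7 = d2 - d5*3 + d4/2 = -851/10
  d8 = d1*5 = 80/3
  d9 = d3*2 + d4 = 39/5
  d10 = d7/4 + d5*5 = 5789/40
Walk from origin (0, 0):
  seg 1: right by d7 = -851/10 → (-851/10, 0)
  seg 2: up by d4 = 5 → (-851/10, 5)
  seg 3: down by d10 = 5789/40 → (-851/10, -5589/40)
  seg 4: down by d4 = 5 → (-851/10, -5789/40)
  seg 5: right by d4 = 5 → (-801/10, -5789/40)
  seg 6: left by d3 = 7/5 → (-163/2, -5789/40)

d5 = 166/5
d6 = 16
d7 = -851/10
d8 = 80/3
d9 = 39/5
d10 = 5789/40
endpoint = (-163/2, -5789/40)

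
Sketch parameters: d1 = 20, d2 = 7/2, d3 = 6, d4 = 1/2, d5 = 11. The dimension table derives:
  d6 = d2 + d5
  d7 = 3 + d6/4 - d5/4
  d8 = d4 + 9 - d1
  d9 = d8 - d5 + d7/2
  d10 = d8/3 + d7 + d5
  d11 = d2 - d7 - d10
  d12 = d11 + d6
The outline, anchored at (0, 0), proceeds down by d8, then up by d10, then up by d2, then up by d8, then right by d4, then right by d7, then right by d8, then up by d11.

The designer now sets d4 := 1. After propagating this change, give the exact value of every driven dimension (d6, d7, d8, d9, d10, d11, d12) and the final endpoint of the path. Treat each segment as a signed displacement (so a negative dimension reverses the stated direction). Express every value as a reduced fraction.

Apply edit: d4 := 1
  d6 = d2 + d5 = 29/2
  d7 = 3 + d6/4 - d5/4 = 31/8
  d8 = d4 + 9 - d1 = -10
  d9 = d8 - d5 + d7/2 = -305/16
  d10 = d8/3 + d7 + d5 = 277/24
  d11 = d2 - d7 - d10 = -143/12
  d12 = d11 + d6 = 31/12
Walk from origin (0, 0):
  seg 1: down by d8 = -10 → (0, 10)
  seg 2: up by d10 = 277/24 → (0, 517/24)
  seg 3: up by d2 = 7/2 → (0, 601/24)
  seg 4: up by d8 = -10 → (0, 361/24)
  seg 5: right by d4 = 1 → (1, 361/24)
  seg 6: right by d7 = 31/8 → (39/8, 361/24)
  seg 7: right by d8 = -10 → (-41/8, 361/24)
  seg 8: up by d11 = -143/12 → (-41/8, 25/8)

d6 = 29/2
d7 = 31/8
d8 = -10
d9 = -305/16
d10 = 277/24
d11 = -143/12
d12 = 31/12
endpoint = (-41/8, 25/8)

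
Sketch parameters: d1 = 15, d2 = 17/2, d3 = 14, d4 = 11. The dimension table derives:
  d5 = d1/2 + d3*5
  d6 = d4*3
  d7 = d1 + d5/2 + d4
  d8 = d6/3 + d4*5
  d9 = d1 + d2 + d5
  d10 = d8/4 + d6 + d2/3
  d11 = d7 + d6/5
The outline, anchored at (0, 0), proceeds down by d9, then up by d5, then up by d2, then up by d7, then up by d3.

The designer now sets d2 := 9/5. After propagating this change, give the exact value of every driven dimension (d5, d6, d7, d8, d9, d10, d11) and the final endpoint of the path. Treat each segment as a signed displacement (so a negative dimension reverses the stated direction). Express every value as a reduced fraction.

d5 = 155/2
d6 = 33
d7 = 259/4
d8 = 66
d9 = 943/10
d10 = 501/10
d11 = 1427/20
endpoint = (0, 255/4)

Apply edit: d2 := 9/5
  d5 = d1/2 + d3*5 = 155/2
  d6 = d4*3 = 33
  d7 = d1 + d5/2 + d4 = 259/4
  d8 = d6/3 + d4*5 = 66
  d9 = d1 + d2 + d5 = 943/10
  d10 = d8/4 + d6 + d2/3 = 501/10
  d11 = d7 + d6/5 = 1427/20
Walk from origin (0, 0):
  seg 1: down by d9 = 943/10 → (0, -943/10)
  seg 2: up by d5 = 155/2 → (0, -84/5)
  seg 3: up by d2 = 9/5 → (0, -15)
  seg 4: up by d7 = 259/4 → (0, 199/4)
  seg 5: up by d3 = 14 → (0, 255/4)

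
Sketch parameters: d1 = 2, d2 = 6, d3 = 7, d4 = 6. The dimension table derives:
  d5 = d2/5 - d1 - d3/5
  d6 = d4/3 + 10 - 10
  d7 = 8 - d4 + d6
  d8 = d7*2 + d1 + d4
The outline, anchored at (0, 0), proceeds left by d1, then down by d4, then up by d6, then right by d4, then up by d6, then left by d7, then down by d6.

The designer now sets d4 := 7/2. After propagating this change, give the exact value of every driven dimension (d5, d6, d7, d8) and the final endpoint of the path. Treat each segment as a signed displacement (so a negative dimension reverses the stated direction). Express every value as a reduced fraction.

d5 = -11/5
d6 = 7/6
d7 = 17/3
d8 = 101/6
endpoint = (-25/6, -7/3)

Apply edit: d4 := 7/2
  d5 = d2/5 - d1 - d3/5 = -11/5
  d6 = d4/3 + 10 - 10 = 7/6
  d7 = 8 - d4 + d6 = 17/3
  d8 = d7*2 + d1 + d4 = 101/6
Walk from origin (0, 0):
  seg 1: left by d1 = 2 → (-2, 0)
  seg 2: down by d4 = 7/2 → (-2, -7/2)
  seg 3: up by d6 = 7/6 → (-2, -7/3)
  seg 4: right by d4 = 7/2 → (3/2, -7/3)
  seg 5: up by d6 = 7/6 → (3/2, -7/6)
  seg 6: left by d7 = 17/3 → (-25/6, -7/6)
  seg 7: down by d6 = 7/6 → (-25/6, -7/3)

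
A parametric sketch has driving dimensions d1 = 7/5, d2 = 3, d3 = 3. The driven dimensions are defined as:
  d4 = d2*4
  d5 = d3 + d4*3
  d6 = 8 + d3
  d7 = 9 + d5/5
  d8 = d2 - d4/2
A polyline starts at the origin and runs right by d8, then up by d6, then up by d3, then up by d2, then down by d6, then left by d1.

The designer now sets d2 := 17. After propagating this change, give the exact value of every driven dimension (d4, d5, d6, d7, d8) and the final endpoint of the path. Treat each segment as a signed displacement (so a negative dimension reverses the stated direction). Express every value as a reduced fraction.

Apply edit: d2 := 17
  d4 = d2*4 = 68
  d5 = d3 + d4*3 = 207
  d6 = 8 + d3 = 11
  d7 = 9 + d5/5 = 252/5
  d8 = d2 - d4/2 = -17
Walk from origin (0, 0):
  seg 1: right by d8 = -17 → (-17, 0)
  seg 2: up by d6 = 11 → (-17, 11)
  seg 3: up by d3 = 3 → (-17, 14)
  seg 4: up by d2 = 17 → (-17, 31)
  seg 5: down by d6 = 11 → (-17, 20)
  seg 6: left by d1 = 7/5 → (-92/5, 20)

d4 = 68
d5 = 207
d6 = 11
d7 = 252/5
d8 = -17
endpoint = (-92/5, 20)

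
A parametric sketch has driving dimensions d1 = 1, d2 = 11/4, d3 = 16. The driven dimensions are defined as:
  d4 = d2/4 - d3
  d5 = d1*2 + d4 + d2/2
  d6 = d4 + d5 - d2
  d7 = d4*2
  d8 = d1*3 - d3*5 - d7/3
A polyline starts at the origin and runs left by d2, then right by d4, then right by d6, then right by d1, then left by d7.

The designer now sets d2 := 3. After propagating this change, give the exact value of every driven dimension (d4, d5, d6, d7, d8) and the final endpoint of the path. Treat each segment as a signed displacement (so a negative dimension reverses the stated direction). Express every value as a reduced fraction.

Apply edit: d2 := 3
  d4 = d2/4 - d3 = -61/4
  d5 = d1*2 + d4 + d2/2 = -47/4
  d6 = d4 + d5 - d2 = -30
  d7 = d4*2 = -61/2
  d8 = d1*3 - d3*5 - d7/3 = -401/6
Walk from origin (0, 0):
  seg 1: left by d2 = 3 → (-3, 0)
  seg 2: right by d4 = -61/4 → (-73/4, 0)
  seg 3: right by d6 = -30 → (-193/4, 0)
  seg 4: right by d1 = 1 → (-189/4, 0)
  seg 5: left by d7 = -61/2 → (-67/4, 0)

d4 = -61/4
d5 = -47/4
d6 = -30
d7 = -61/2
d8 = -401/6
endpoint = (-67/4, 0)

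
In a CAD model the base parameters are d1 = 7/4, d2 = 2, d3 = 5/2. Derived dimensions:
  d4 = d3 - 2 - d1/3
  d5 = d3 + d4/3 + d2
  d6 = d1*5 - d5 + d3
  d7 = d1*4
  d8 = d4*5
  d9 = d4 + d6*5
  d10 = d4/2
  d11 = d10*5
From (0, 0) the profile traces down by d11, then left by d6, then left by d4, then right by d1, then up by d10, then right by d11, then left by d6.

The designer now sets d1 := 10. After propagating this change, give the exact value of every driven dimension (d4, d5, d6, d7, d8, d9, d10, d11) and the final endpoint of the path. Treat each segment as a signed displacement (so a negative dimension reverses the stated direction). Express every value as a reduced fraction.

d4 = -17/6
d5 = 32/9
d6 = 881/18
d7 = 40
d8 = -85/6
d9 = 2177/9
d10 = -17/12
d11 = -85/12
endpoint = (-3317/36, 17/3)

Apply edit: d1 := 10
  d4 = d3 - 2 - d1/3 = -17/6
  d5 = d3 + d4/3 + d2 = 32/9
  d6 = d1*5 - d5 + d3 = 881/18
  d7 = d1*4 = 40
  d8 = d4*5 = -85/6
  d9 = d4 + d6*5 = 2177/9
  d10 = d4/2 = -17/12
  d11 = d10*5 = -85/12
Walk from origin (0, 0):
  seg 1: down by d11 = -85/12 → (0, 85/12)
  seg 2: left by d6 = 881/18 → (-881/18, 85/12)
  seg 3: left by d4 = -17/6 → (-415/9, 85/12)
  seg 4: right by d1 = 10 → (-325/9, 85/12)
  seg 5: up by d10 = -17/12 → (-325/9, 17/3)
  seg 6: right by d11 = -85/12 → (-1555/36, 17/3)
  seg 7: left by d6 = 881/18 → (-3317/36, 17/3)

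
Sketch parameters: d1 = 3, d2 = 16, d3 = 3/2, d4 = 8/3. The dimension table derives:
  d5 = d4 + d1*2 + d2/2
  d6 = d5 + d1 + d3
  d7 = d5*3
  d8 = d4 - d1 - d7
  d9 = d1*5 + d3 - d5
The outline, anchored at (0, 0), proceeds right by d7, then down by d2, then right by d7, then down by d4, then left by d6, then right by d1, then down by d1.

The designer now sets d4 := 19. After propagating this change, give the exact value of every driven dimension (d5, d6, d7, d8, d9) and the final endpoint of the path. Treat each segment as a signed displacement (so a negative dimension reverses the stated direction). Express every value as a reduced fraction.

d5 = 33
d6 = 75/2
d7 = 99
d8 = -83
d9 = -33/2
endpoint = (327/2, -38)

Apply edit: d4 := 19
  d5 = d4 + d1*2 + d2/2 = 33
  d6 = d5 + d1 + d3 = 75/2
  d7 = d5*3 = 99
  d8 = d4 - d1 - d7 = -83
  d9 = d1*5 + d3 - d5 = -33/2
Walk from origin (0, 0):
  seg 1: right by d7 = 99 → (99, 0)
  seg 2: down by d2 = 16 → (99, -16)
  seg 3: right by d7 = 99 → (198, -16)
  seg 4: down by d4 = 19 → (198, -35)
  seg 5: left by d6 = 75/2 → (321/2, -35)
  seg 6: right by d1 = 3 → (327/2, -35)
  seg 7: down by d1 = 3 → (327/2, -38)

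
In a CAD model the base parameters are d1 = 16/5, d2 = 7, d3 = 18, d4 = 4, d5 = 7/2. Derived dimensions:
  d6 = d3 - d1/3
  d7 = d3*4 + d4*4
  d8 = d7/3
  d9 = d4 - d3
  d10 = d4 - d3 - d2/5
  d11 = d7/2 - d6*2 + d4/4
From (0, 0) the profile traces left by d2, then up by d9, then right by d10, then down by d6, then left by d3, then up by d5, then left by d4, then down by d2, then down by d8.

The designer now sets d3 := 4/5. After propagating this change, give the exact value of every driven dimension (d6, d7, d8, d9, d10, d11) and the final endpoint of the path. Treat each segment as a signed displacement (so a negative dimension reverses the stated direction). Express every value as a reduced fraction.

d6 = -4/15
d7 = 96/5
d8 = 32/5
d9 = 16/5
d10 = 9/5
d11 = 167/15
endpoint = (-10, -193/30)

Apply edit: d3 := 4/5
  d6 = d3 - d1/3 = -4/15
  d7 = d3*4 + d4*4 = 96/5
  d8 = d7/3 = 32/5
  d9 = d4 - d3 = 16/5
  d10 = d4 - d3 - d2/5 = 9/5
  d11 = d7/2 - d6*2 + d4/4 = 167/15
Walk from origin (0, 0):
  seg 1: left by d2 = 7 → (-7, 0)
  seg 2: up by d9 = 16/5 → (-7, 16/5)
  seg 3: right by d10 = 9/5 → (-26/5, 16/5)
  seg 4: down by d6 = -4/15 → (-26/5, 52/15)
  seg 5: left by d3 = 4/5 → (-6, 52/15)
  seg 6: up by d5 = 7/2 → (-6, 209/30)
  seg 7: left by d4 = 4 → (-10, 209/30)
  seg 8: down by d2 = 7 → (-10, -1/30)
  seg 9: down by d8 = 32/5 → (-10, -193/30)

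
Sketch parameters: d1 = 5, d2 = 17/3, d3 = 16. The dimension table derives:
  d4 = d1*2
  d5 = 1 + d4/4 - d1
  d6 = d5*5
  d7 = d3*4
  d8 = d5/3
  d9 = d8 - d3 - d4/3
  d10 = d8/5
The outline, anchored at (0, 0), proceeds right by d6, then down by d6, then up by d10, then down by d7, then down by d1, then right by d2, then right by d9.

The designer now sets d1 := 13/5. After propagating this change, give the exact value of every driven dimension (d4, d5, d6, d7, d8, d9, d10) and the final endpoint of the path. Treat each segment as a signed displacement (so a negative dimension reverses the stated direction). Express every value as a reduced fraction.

d4 = 26/5
d5 = -3/10
d6 = -3/2
d7 = 64
d8 = -1/10
d9 = -107/6
d10 = -1/50
endpoint = (-41/3, -1628/25)

Apply edit: d1 := 13/5
  d4 = d1*2 = 26/5
  d5 = 1 + d4/4 - d1 = -3/10
  d6 = d5*5 = -3/2
  d7 = d3*4 = 64
  d8 = d5/3 = -1/10
  d9 = d8 - d3 - d4/3 = -107/6
  d10 = d8/5 = -1/50
Walk from origin (0, 0):
  seg 1: right by d6 = -3/2 → (-3/2, 0)
  seg 2: down by d6 = -3/2 → (-3/2, 3/2)
  seg 3: up by d10 = -1/50 → (-3/2, 37/25)
  seg 4: down by d7 = 64 → (-3/2, -1563/25)
  seg 5: down by d1 = 13/5 → (-3/2, -1628/25)
  seg 6: right by d2 = 17/3 → (25/6, -1628/25)
  seg 7: right by d9 = -107/6 → (-41/3, -1628/25)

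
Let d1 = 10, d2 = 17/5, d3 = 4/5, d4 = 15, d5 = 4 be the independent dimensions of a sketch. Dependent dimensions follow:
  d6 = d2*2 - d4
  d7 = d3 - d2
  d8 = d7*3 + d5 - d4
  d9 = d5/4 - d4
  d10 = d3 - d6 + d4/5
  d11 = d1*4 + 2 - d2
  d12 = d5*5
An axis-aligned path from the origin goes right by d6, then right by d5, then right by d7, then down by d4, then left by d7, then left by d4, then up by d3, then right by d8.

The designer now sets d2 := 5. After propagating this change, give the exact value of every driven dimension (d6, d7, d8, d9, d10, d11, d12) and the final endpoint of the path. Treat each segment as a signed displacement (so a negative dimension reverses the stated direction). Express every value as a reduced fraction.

Apply edit: d2 := 5
  d6 = d2*2 - d4 = -5
  d7 = d3 - d2 = -21/5
  d8 = d7*3 + d5 - d4 = -118/5
  d9 = d5/4 - d4 = -14
  d10 = d3 - d6 + d4/5 = 44/5
  d11 = d1*4 + 2 - d2 = 37
  d12 = d5*5 = 20
Walk from origin (0, 0):
  seg 1: right by d6 = -5 → (-5, 0)
  seg 2: right by d5 = 4 → (-1, 0)
  seg 3: right by d7 = -21/5 → (-26/5, 0)
  seg 4: down by d4 = 15 → (-26/5, -15)
  seg 5: left by d7 = -21/5 → (-1, -15)
  seg 6: left by d4 = 15 → (-16, -15)
  seg 7: up by d3 = 4/5 → (-16, -71/5)
  seg 8: right by d8 = -118/5 → (-198/5, -71/5)

d6 = -5
d7 = -21/5
d8 = -118/5
d9 = -14
d10 = 44/5
d11 = 37
d12 = 20
endpoint = (-198/5, -71/5)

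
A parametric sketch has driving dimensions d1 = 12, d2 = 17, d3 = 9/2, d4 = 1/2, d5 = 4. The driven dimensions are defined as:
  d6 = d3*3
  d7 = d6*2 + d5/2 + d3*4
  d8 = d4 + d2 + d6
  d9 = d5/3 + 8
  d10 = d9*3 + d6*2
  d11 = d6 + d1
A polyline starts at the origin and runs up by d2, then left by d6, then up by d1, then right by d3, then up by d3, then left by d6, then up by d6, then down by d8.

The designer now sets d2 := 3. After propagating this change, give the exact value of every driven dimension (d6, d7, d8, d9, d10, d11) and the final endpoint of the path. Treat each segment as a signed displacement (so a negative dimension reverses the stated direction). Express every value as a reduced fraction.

Apply edit: d2 := 3
  d6 = d3*3 = 27/2
  d7 = d6*2 + d5/2 + d3*4 = 47
  d8 = d4 + d2 + d6 = 17
  d9 = d5/3 + 8 = 28/3
  d10 = d9*3 + d6*2 = 55
  d11 = d6 + d1 = 51/2
Walk from origin (0, 0):
  seg 1: up by d2 = 3 → (0, 3)
  seg 2: left by d6 = 27/2 → (-27/2, 3)
  seg 3: up by d1 = 12 → (-27/2, 15)
  seg 4: right by d3 = 9/2 → (-9, 15)
  seg 5: up by d3 = 9/2 → (-9, 39/2)
  seg 6: left by d6 = 27/2 → (-45/2, 39/2)
  seg 7: up by d6 = 27/2 → (-45/2, 33)
  seg 8: down by d8 = 17 → (-45/2, 16)

d6 = 27/2
d7 = 47
d8 = 17
d9 = 28/3
d10 = 55
d11 = 51/2
endpoint = (-45/2, 16)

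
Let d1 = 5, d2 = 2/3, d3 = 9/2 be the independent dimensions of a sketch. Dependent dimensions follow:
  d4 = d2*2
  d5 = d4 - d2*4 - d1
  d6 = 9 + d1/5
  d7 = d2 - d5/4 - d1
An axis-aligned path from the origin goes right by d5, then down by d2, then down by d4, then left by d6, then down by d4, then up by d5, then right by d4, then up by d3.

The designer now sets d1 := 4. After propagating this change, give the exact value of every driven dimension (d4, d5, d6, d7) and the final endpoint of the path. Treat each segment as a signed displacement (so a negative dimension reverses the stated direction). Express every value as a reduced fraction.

d4 = 4/3
d5 = -16/3
d6 = 49/5
d7 = -2
endpoint = (-69/5, -25/6)

Apply edit: d1 := 4
  d4 = d2*2 = 4/3
  d5 = d4 - d2*4 - d1 = -16/3
  d6 = 9 + d1/5 = 49/5
  d7 = d2 - d5/4 - d1 = -2
Walk from origin (0, 0):
  seg 1: right by d5 = -16/3 → (-16/3, 0)
  seg 2: down by d2 = 2/3 → (-16/3, -2/3)
  seg 3: down by d4 = 4/3 → (-16/3, -2)
  seg 4: left by d6 = 49/5 → (-227/15, -2)
  seg 5: down by d4 = 4/3 → (-227/15, -10/3)
  seg 6: up by d5 = -16/3 → (-227/15, -26/3)
  seg 7: right by d4 = 4/3 → (-69/5, -26/3)
  seg 8: up by d3 = 9/2 → (-69/5, -25/6)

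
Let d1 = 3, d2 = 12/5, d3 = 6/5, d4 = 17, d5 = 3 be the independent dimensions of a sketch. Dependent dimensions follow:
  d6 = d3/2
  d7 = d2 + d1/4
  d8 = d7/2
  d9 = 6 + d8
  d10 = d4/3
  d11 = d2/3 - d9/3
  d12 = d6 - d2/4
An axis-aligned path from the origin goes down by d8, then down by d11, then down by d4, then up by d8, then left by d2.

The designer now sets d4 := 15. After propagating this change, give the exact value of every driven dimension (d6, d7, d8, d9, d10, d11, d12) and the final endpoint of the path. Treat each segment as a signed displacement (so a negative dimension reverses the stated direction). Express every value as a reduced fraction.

Apply edit: d4 := 15
  d6 = d3/2 = 3/5
  d7 = d2 + d1/4 = 63/20
  d8 = d7/2 = 63/40
  d9 = 6 + d8 = 303/40
  d10 = d4/3 = 5
  d11 = d2/3 - d9/3 = -69/40
  d12 = d6 - d2/4 = 0
Walk from origin (0, 0):
  seg 1: down by d8 = 63/40 → (0, -63/40)
  seg 2: down by d11 = -69/40 → (0, 3/20)
  seg 3: down by d4 = 15 → (0, -297/20)
  seg 4: up by d8 = 63/40 → (0, -531/40)
  seg 5: left by d2 = 12/5 → (-12/5, -531/40)

d6 = 3/5
d7 = 63/20
d8 = 63/40
d9 = 303/40
d10 = 5
d11 = -69/40
d12 = 0
endpoint = (-12/5, -531/40)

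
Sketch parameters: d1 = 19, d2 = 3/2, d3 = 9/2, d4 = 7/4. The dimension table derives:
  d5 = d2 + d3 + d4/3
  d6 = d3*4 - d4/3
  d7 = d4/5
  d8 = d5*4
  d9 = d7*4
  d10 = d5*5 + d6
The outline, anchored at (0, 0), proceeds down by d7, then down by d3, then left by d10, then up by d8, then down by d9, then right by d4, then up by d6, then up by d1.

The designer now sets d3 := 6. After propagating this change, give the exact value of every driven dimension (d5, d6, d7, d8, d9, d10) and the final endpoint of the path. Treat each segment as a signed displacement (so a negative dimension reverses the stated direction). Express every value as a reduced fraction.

Apply edit: d3 := 6
  d5 = d2 + d3 + d4/3 = 97/12
  d6 = d3*4 - d4/3 = 281/12
  d7 = d4/5 = 7/20
  d8 = d5*4 = 97/3
  d9 = d7*4 = 7/5
  d10 = d5*5 + d6 = 383/6
Walk from origin (0, 0):
  seg 1: down by d7 = 7/20 → (0, -7/20)
  seg 2: down by d3 = 6 → (0, -127/20)
  seg 3: left by d10 = 383/6 → (-383/6, -127/20)
  seg 4: up by d8 = 97/3 → (-383/6, 1559/60)
  seg 5: down by d9 = 7/5 → (-383/6, 295/12)
  seg 6: right by d4 = 7/4 → (-745/12, 295/12)
  seg 7: up by d6 = 281/12 → (-745/12, 48)
  seg 8: up by d1 = 19 → (-745/12, 67)

d5 = 97/12
d6 = 281/12
d7 = 7/20
d8 = 97/3
d9 = 7/5
d10 = 383/6
endpoint = (-745/12, 67)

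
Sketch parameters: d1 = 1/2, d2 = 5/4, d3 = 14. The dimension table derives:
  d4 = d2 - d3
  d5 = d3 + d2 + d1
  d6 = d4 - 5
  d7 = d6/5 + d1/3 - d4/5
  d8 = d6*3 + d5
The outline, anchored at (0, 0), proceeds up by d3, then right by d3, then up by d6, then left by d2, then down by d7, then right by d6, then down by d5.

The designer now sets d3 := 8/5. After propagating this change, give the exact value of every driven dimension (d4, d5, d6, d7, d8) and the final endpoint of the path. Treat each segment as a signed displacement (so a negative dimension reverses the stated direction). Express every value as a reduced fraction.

d4 = -7/20
d5 = 67/20
d6 = -107/20
d7 = -5/6
d8 = -127/10
endpoint = (-5, -94/15)

Apply edit: d3 := 8/5
  d4 = d2 - d3 = -7/20
  d5 = d3 + d2 + d1 = 67/20
  d6 = d4 - 5 = -107/20
  d7 = d6/5 + d1/3 - d4/5 = -5/6
  d8 = d6*3 + d5 = -127/10
Walk from origin (0, 0):
  seg 1: up by d3 = 8/5 → (0, 8/5)
  seg 2: right by d3 = 8/5 → (8/5, 8/5)
  seg 3: up by d6 = -107/20 → (8/5, -15/4)
  seg 4: left by d2 = 5/4 → (7/20, -15/4)
  seg 5: down by d7 = -5/6 → (7/20, -35/12)
  seg 6: right by d6 = -107/20 → (-5, -35/12)
  seg 7: down by d5 = 67/20 → (-5, -94/15)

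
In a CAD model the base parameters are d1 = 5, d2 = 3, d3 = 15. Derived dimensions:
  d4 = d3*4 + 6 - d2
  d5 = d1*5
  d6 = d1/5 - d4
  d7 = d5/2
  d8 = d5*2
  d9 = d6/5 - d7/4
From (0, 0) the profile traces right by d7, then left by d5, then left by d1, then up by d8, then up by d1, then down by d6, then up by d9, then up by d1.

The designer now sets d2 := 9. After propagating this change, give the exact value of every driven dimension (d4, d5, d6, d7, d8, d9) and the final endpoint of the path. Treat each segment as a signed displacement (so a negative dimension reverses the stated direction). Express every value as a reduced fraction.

d4 = 57
d5 = 25
d6 = -56
d7 = 25/2
d8 = 50
d9 = -573/40
endpoint = (-35/2, 4067/40)

Apply edit: d2 := 9
  d4 = d3*4 + 6 - d2 = 57
  d5 = d1*5 = 25
  d6 = d1/5 - d4 = -56
  d7 = d5/2 = 25/2
  d8 = d5*2 = 50
  d9 = d6/5 - d7/4 = -573/40
Walk from origin (0, 0):
  seg 1: right by d7 = 25/2 → (25/2, 0)
  seg 2: left by d5 = 25 → (-25/2, 0)
  seg 3: left by d1 = 5 → (-35/2, 0)
  seg 4: up by d8 = 50 → (-35/2, 50)
  seg 5: up by d1 = 5 → (-35/2, 55)
  seg 6: down by d6 = -56 → (-35/2, 111)
  seg 7: up by d9 = -573/40 → (-35/2, 3867/40)
  seg 8: up by d1 = 5 → (-35/2, 4067/40)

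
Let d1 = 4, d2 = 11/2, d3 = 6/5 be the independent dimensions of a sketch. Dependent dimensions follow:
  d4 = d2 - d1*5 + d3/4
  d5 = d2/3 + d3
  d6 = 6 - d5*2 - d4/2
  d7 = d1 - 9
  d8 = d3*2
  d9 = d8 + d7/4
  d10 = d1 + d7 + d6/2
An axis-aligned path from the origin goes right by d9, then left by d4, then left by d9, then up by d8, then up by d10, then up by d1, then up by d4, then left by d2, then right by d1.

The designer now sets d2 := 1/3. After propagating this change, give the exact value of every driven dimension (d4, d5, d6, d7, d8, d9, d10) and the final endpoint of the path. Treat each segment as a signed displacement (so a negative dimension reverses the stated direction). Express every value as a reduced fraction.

Apply edit: d2 := 1/3
  d4 = d2 - d1*5 + d3/4 = -581/30
  d5 = d2/3 + d3 = 59/45
  d6 = 6 - d5*2 - d4/2 = 2351/180
  d7 = d1 - 9 = -5
  d8 = d3*2 = 12/5
  d9 = d8 + d7/4 = 23/20
  d10 = d1 + d7 + d6/2 = 1991/360
Walk from origin (0, 0):
  seg 1: right by d9 = 23/20 → (23/20, 0)
  seg 2: left by d4 = -581/30 → (1231/60, 0)
  seg 3: left by d9 = 23/20 → (581/30, 0)
  seg 4: up by d8 = 12/5 → (581/30, 12/5)
  seg 5: up by d10 = 1991/360 → (581/30, 571/72)
  seg 6: up by d1 = 4 → (581/30, 859/72)
  seg 7: up by d4 = -581/30 → (581/30, -2677/360)
  seg 8: left by d2 = 1/3 → (571/30, -2677/360)
  seg 9: right by d1 = 4 → (691/30, -2677/360)

d4 = -581/30
d5 = 59/45
d6 = 2351/180
d7 = -5
d8 = 12/5
d9 = 23/20
d10 = 1991/360
endpoint = (691/30, -2677/360)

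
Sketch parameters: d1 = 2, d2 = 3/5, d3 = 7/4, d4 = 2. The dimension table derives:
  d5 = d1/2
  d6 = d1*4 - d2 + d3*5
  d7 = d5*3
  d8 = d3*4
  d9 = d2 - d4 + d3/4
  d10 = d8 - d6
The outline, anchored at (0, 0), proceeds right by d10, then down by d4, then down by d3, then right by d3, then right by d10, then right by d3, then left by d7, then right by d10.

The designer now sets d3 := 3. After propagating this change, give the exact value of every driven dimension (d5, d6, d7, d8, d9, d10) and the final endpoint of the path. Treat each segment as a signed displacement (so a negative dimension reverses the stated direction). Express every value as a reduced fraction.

d5 = 1
d6 = 112/5
d7 = 3
d8 = 12
d9 = -13/20
d10 = -52/5
endpoint = (-141/5, -5)

Apply edit: d3 := 3
  d5 = d1/2 = 1
  d6 = d1*4 - d2 + d3*5 = 112/5
  d7 = d5*3 = 3
  d8 = d3*4 = 12
  d9 = d2 - d4 + d3/4 = -13/20
  d10 = d8 - d6 = -52/5
Walk from origin (0, 0):
  seg 1: right by d10 = -52/5 → (-52/5, 0)
  seg 2: down by d4 = 2 → (-52/5, -2)
  seg 3: down by d3 = 3 → (-52/5, -5)
  seg 4: right by d3 = 3 → (-37/5, -5)
  seg 5: right by d10 = -52/5 → (-89/5, -5)
  seg 6: right by d3 = 3 → (-74/5, -5)
  seg 7: left by d7 = 3 → (-89/5, -5)
  seg 8: right by d10 = -52/5 → (-141/5, -5)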